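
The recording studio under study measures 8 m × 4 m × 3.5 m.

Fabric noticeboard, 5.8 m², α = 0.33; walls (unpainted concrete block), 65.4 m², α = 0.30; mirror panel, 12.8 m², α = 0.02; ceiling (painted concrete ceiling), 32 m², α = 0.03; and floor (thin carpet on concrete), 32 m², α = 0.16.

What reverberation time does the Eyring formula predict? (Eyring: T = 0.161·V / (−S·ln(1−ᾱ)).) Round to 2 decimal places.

0.58 s

Total surface area S = 5.8 + 65.4 + 12.8 + 32 + 32 = 148.0 m².
Absorption A = 5.8·0.33 + 65.4·0.30 + 12.8·0.02 + 32·0.03 + 32·0.16 = 27.870 sabins.
ᾱ = 27.870 / 148.0 = 0.1883.
Eyring denominator: −S ln(1−ᾱ) = 30.876.
V = 8 × 4 × 3.5 = 112 m³.
T = 0.161·V/[−S·ln(1−ᾱ)] = 0.161·112/30.876 = 0.58 s.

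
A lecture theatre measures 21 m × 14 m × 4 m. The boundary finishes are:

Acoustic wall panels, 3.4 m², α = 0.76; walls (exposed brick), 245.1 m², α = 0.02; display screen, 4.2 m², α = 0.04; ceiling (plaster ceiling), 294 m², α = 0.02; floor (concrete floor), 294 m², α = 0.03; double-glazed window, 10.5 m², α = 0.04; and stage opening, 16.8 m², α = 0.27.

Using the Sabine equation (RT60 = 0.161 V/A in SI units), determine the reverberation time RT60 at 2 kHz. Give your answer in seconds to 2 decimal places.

Equivalent absorption area: A = 3.4*0.76 + 245.1*0.02 + 4.2*0.04 + 294*0.02 + 294*0.03 + 10.5*0.04 + 16.8*0.27 = 27.310 m².
V = 21·14·4 = 1176 m³.
Sabine: RT60 = 0.161 × 1176 / 27.310 = 6.93 s.

6.93 sec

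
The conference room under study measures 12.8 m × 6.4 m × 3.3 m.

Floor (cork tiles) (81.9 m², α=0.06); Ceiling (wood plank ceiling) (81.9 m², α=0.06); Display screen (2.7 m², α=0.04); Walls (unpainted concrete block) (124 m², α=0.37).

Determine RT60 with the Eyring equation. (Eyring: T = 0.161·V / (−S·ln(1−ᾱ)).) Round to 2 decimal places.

S = Σ Sᵢ = 290.5 m².
Σ(Sᵢαᵢ) = 81.9·0.06 + 81.9·0.06 + 2.7·0.04 + 124·0.37 = 55.816.
ᾱ = 55.816 / 290.5 = 0.1921.
Eyring denominator: −S ln(1−ᾱ) = 61.969.
V = 12.8 × 6.4 × 3.3 = 270.336 m³.
RT60 = 0.161 × 270.336 / 61.969 = 0.70 s.

0.70 s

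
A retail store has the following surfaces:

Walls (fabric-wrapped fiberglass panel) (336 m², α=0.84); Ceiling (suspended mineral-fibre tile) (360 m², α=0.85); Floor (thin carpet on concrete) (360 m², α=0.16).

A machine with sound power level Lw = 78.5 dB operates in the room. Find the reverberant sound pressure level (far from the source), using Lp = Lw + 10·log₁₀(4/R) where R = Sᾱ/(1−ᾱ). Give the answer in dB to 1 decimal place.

A = 645.840 sabins; S = 1056.0 m².
ᾱ = 0.6116, so room constant R = A/(1−ᾱ) = 1662.822 m².
Lp = 78.5 + 10·log₁₀(4/1662.822) = 78.5 + (-26.19) = 52.3 dB.

52.3 dB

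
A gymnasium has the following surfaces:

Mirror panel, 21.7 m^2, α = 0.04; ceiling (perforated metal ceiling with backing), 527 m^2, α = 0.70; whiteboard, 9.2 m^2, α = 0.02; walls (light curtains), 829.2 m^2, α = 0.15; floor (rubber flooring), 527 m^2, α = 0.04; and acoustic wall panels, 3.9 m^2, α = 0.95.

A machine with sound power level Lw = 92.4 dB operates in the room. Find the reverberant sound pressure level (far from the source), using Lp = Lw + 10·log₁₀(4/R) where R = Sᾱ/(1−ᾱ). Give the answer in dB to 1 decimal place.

Σ(Sᵢαᵢ) = 21.7×0.04 + 527×0.70 + 9.2×0.02 + 829.2×0.15 + 527×0.04 + 3.9×0.95 = 519.117; total area S = 1918.0 m^2.
ᾱ = 519.117/1918.0 = 0.2707; R = Sᾱ/(1−ᾱ) = 519.117/(1−0.2707) = 711.802 m^2.
Lp = 92.4 + 10·log₁₀(4/711.802) = 92.4 + (-22.50) = 69.9 dB.

69.9 dB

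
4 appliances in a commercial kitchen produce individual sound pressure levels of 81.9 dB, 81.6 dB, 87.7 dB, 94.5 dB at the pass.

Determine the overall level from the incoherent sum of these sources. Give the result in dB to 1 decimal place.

95.7 dB

Converting to relative power and adding: 10^(81.9/10) + 10^(81.6/10) + 10^(87.7/10) + 10^(94.5/10) = 3.707e+09.
L_total = 10·log₁₀(3.707e+09) = 95.7 dB.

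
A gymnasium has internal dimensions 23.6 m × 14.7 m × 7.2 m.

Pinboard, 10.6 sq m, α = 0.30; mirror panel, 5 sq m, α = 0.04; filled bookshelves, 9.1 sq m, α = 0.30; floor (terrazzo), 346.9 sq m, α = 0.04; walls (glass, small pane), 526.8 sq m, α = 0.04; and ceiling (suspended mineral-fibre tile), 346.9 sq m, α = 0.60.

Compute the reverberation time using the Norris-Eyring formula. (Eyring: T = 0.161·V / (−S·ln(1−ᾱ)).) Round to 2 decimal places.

1.45 s

S = Σ Sᵢ = 1245.3 sq m.
Absorption A = 10.6×0.30 + 5×0.04 + 9.1×0.30 + 346.9×0.04 + 526.8×0.04 + 346.9×0.60 = 249.198 sabins.
Mean coefficient ᾱ = A/S = 0.2001.
Eyring denominator: −S ln(1−ᾱ) = 278.036.
V = 23.6 × 14.7 × 7.2 = 2497.824 m³.
T = 0.161·V/[−S·ln(1−ᾱ)] = 0.161·2497.824/278.036 = 1.45 s.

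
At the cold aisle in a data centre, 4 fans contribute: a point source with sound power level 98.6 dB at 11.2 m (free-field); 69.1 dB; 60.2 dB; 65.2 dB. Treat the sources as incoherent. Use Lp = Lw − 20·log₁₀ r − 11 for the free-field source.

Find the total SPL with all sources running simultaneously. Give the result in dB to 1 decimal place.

Source at 11.2 m: Lp = 98.6 − 20·log₁₀(11.2) − 11 = 66.6 dB.
Sum in the linear (power) domain: Σ 10^(Lᵢ/10) = 10^(66.6/10) + 10^(69.1/10) + 10^(60.2/10) + 10^(65.2/10) = 1.706e+07.
Combined level = 10 log₁₀(1.706e+07) = 72.3 dB.

72.3 dB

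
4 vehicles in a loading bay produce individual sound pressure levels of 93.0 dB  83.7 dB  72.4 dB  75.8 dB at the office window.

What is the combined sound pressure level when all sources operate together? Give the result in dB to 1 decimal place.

Σ 10^(Lᵢ/10) = 2.285e+09.
Back to dB: 10·log₁₀ Σ = 93.6 dB.

93.6 dB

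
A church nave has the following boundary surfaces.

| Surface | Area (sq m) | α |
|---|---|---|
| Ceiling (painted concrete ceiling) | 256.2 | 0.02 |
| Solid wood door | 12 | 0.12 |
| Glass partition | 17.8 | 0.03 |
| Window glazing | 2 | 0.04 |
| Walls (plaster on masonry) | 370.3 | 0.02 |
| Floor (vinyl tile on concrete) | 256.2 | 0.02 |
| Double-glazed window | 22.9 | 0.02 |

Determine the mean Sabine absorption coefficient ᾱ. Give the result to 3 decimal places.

0.022

Total surface area S = 937.4 sq m.
Weighted sum Σ Sα = 20.166.
ᾱ = 20.166 / 937.4 = 0.022.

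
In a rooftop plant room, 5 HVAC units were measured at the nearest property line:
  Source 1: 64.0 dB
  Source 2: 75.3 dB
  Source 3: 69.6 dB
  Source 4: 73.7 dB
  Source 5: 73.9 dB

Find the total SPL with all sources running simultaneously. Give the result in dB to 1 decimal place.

79.7 dB

Converting to relative power and adding: 10^(64.0/10) + 10^(75.3/10) + 10^(69.6/10) + 10^(73.7/10) + 10^(73.9/10) = 9.351e+07.
Back to dB: 10·log₁₀ Σ = 79.7 dB.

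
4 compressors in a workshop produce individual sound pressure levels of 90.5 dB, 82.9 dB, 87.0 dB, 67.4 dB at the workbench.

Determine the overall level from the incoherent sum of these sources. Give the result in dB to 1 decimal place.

Converting to relative power and adding: 10^(90.5/10) + 10^(82.9/10) + 10^(87.0/10) + 10^(67.4/10) = 1.824e+09.
Back to dB: 10·log₁₀ Σ = 92.6 dB.

92.6 dB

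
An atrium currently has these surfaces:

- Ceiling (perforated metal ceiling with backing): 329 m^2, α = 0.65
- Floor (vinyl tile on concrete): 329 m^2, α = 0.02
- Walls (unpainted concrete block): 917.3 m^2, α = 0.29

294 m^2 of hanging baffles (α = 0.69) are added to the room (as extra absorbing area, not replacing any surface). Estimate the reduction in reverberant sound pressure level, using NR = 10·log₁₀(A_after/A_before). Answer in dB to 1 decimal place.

1.5 dB

Equivalent absorption area: A_before = 329×0.65 + 329×0.02 + 917.3×0.29 = 486.447 m^2.
Treatment contributes 294·0.69 = 202.860 sabins.
A_after = 486.447 + 202.860 = 689.307 sabins.
NR = 10·log₁₀(689.307/486.447) = 1.5 dB.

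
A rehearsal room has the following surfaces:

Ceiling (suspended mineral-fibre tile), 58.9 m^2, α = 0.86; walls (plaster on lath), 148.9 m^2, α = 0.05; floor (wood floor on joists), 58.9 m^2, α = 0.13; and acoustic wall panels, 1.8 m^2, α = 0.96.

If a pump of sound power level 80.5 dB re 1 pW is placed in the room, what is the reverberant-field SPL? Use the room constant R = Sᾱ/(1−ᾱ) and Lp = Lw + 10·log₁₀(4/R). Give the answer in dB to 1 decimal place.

67.0 dB

Σ(Sᵢαᵢ) = 58.9×0.86 + 148.9×0.05 + 58.9×0.13 + 1.8×0.96 = 67.484; total area S = 268.5 m^2.
ᾱ = 67.484/268.5 = 0.2513; R = Sᾱ/(1−ᾱ) = 67.484/(1−0.2513) = 90.135 m^2.
Lp = 80.5 + 10·log₁₀(4/90.135) = 80.5 + (-13.53) = 67.0 dB.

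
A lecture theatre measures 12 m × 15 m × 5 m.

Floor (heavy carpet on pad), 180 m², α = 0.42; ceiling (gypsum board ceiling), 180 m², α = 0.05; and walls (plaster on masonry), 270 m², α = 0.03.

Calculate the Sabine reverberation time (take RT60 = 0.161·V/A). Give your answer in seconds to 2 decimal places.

1.56 sec

Summing Sᵢαᵢ: 75.600 + 9.000 + 8.100 → A = 92.700 sabins.
V = 12·15·5 = 900 m³.
T = 0.161 V/A = 0.161·900/92.700 = 1.56 s.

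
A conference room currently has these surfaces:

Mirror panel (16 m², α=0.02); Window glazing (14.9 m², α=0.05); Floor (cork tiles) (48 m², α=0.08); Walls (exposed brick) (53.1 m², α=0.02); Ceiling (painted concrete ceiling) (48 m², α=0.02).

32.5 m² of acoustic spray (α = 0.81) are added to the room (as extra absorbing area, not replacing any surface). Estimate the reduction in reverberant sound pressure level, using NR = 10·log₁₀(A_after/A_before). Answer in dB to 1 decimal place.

A_before = Σ Sᵢαᵢ = 16*0.02 + 14.9*0.05 + 48*0.08 + 53.1*0.02 + 48*0.02 = 6.927 sabins.
Added absorption = 32.5 × 0.81 = 26.325 sabins.
New total A_after = 33.252 sabins.
NR = 10·log₁₀(33.252/6.927) = 6.8 dB.

6.8 dB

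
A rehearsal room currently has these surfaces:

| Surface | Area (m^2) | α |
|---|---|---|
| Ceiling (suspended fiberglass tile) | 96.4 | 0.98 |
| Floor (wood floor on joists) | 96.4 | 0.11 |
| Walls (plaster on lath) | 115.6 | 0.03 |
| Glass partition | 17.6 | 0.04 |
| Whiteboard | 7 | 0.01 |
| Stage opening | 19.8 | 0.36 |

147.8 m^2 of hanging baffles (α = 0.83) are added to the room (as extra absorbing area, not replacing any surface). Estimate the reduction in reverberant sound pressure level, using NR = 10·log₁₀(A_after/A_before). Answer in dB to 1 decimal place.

3.1 dB

Summing Sᵢαᵢ: 94.472 + 10.604 + 3.468 + 0.704 + 0.070 + 7.128 → A_before = 116.446 sabins.
Added absorption = 147.8 × 0.83 = 122.674 sabins.
New total A_after = 239.120 sabins.
Reduction = 10 log₁₀(A_after/A_before) = 10 log₁₀(2.0535) = 3.1 dB.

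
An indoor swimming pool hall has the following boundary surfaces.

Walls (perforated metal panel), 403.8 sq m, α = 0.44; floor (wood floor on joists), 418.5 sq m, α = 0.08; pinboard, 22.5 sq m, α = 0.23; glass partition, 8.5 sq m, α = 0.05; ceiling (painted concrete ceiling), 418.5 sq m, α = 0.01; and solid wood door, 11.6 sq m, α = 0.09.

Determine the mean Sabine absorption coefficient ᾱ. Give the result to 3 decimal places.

0.173

Total surface area S = 1283.4 sq m.
Σ(Sᵢαᵢ) = 403.8×0.44 + 418.5×0.08 + 22.5×0.23 + 8.5×0.05 + 418.5×0.01 + 11.6×0.09 = 221.981.
ᾱ = A/S = 0.173.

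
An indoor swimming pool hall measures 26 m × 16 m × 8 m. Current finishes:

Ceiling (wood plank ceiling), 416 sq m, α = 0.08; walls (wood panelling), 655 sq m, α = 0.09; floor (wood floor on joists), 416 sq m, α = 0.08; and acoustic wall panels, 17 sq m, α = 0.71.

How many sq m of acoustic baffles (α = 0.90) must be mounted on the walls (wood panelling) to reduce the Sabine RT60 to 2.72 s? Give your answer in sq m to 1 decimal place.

Equivalent absorption area: A₁ = 416×0.08 + 655×0.09 + 416×0.08 + 17×0.71 = 137.580 sq m.
Required A₂ = 0.161·3328/2.72 = 196.988 sabins.
ΔA needed = 196.988 − 137.580 = 59.408 sabins.
Net gain per sq m: Δα = 0.90 − 0.09 = 0.81.
Area = ΔA/Δα = 59.408/0.81 = 73.3 sq m.

73.3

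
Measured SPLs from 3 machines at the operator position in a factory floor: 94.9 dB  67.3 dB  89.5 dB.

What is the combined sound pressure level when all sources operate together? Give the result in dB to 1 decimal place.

96.0 dB

Converting to relative power and adding: 10^(94.9/10) + 10^(67.3/10) + 10^(89.5/10) = 3.987e+09.
L_total = 10·log₁₀(3.987e+09) = 96.0 dB.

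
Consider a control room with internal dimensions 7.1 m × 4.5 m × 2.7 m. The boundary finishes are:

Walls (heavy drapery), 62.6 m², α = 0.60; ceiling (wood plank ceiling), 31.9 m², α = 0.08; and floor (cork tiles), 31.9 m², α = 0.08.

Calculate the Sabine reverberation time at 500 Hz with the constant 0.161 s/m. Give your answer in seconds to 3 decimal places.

Summing Sᵢαᵢ: 37.560 + 2.552 + 2.552 → A = 42.664 sabins.
V = 7.1·4.5·2.7 = 86.265 m³.
T = 0.161 V/A = 0.161·86.265/42.664 = 0.326 s.

0.326 s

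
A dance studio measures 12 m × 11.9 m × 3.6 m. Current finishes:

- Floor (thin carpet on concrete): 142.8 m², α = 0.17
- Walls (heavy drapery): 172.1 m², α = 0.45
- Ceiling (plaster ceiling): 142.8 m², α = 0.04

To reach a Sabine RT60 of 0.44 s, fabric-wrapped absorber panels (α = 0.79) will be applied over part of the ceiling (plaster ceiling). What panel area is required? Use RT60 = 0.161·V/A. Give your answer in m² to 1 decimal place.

Total absorption A₁ = 142.8×0.17 + 172.1×0.45 + 142.8×0.04
  = 24.276 + 77.445 + 5.712 = 107.433 m² sabins.
V = 514.08 m³. Target absorption A₂ = 0.161 × 514.08 / 0.44 = 188.107 sabins.
ΔA needed = 188.107 − 107.433 = 80.674 sabins.
Net gain per m²: Δα = 0.79 − 0.04 = 0.75.
Area = ΔA/Δα = 80.674/0.75 = 107.6 m².

107.6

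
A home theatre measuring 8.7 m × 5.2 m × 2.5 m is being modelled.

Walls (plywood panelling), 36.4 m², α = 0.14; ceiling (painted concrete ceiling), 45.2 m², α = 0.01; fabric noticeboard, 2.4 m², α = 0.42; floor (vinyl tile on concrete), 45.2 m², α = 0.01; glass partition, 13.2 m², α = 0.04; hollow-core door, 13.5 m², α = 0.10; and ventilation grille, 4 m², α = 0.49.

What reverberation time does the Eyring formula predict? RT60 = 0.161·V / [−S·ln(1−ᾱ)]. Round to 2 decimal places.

1.62 seconds

S = Σ Sᵢ = 159.9 m².
Absorption A = 36.4×0.14 + 45.2×0.01 + 2.4×0.42 + 45.2×0.01 + 13.2×0.04 + 13.5×0.10 + 4×0.49 = 10.846 sabins.
Mean coefficient ᾱ = A/S = 0.0678.
−S·ln(1−ᾱ) = −159.9 × ln(1 − 0.0678) = 11.226.
V = 8.7 × 5.2 × 2.5 = 113.1 m³.
RT60 = 0.161 × 113.1 / 11.226 = 1.62 s.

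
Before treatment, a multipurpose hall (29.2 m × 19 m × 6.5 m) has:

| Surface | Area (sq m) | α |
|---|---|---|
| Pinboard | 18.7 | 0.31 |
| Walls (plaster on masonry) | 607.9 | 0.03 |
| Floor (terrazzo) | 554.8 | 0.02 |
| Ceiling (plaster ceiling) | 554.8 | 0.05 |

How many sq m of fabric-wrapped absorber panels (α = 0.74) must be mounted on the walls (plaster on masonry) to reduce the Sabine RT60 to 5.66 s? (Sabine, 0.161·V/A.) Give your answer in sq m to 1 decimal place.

55.9

Summing Sᵢαᵢ: 5.797 + 18.237 + 11.096 + 27.740 → A₁ = 62.870 sabins.
V = 3606.2 m³. Target absorption A₂ = 0.161 × 3606.2 / 5.66 = 102.579 sabins.
Absorption to add: 102.579 − 62.870 = 39.709 sabins.
Net gain per sq m: Δα = 0.74 − 0.03 = 0.71.
Panel area = 39.709 / 0.71 = 55.9 sq m.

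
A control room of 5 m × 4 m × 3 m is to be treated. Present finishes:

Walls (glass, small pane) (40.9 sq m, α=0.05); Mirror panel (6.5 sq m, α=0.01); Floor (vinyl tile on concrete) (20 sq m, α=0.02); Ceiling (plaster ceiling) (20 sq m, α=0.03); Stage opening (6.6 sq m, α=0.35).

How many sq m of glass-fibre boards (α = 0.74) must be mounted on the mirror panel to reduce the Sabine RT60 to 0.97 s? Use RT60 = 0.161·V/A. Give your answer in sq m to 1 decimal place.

6.2

Equivalent absorption area: A₁ = 40.9·0.05 + 6.5·0.01 + 20·0.02 + 20·0.03 + 6.6·0.35 = 5.420 sq m.
Required A₂ = 0.161·60/0.97 = 9.959 sabins.
Absorption to add: 9.959 − 5.420 = 4.539 sabins.
Each sq m of panel replacing the mirror panel adds (0.74 − 0.01) = 0.73 sabins.
Area = ΔA/Δα = 4.539/0.73 = 6.2 sq m.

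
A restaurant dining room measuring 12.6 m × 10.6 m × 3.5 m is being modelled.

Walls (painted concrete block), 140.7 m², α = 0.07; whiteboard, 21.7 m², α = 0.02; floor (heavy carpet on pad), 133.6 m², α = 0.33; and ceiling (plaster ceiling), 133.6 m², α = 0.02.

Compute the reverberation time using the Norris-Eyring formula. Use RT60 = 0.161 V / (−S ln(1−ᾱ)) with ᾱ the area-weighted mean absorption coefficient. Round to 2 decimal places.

1.23 s

Total surface area S = 140.7 + 21.7 + 133.6 + 133.6 = 429.6 m².
Σ(Sᵢαᵢ) = 140.7·0.07 + 21.7·0.02 + 133.6·0.33 + 133.6·0.02 = 57.043.
Mean coefficient ᾱ = A/S = 0.1328.
Eyring denominator: −S ln(1−ᾱ) = 61.212.
V = 12.6 × 10.6 × 3.5 = 467.46 m³.
RT60 = 0.161 × 467.46 / 61.212 = 1.23 s.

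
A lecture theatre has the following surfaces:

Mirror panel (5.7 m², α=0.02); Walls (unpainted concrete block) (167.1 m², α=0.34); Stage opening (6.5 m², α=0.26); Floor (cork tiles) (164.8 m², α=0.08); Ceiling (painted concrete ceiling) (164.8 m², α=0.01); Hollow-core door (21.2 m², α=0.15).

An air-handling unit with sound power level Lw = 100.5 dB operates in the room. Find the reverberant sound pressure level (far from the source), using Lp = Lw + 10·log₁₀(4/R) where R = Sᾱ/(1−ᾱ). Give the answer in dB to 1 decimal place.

87.0 dB

Σ(Sᵢαᵢ) = 5.7·0.02 + 167.1·0.34 + 6.5·0.26 + 164.8·0.08 + 164.8·0.01 + 21.2·0.15 = 76.630; total area S = 530.1 m².
ᾱ = 76.630/530.1 = 0.1446; R = Sᾱ/(1−ᾱ) = 76.630/(1−0.1446) = 89.584 m².
Lp = 100.5 + 10·log₁₀(4/89.584) = 100.5 + (-13.50) = 87.0 dB.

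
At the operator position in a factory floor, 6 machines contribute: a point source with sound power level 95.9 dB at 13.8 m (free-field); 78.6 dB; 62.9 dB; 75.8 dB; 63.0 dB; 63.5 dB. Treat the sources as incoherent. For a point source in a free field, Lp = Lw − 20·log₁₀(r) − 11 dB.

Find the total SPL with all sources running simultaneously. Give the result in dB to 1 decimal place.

80.7 dB

Source at 13.8 m: Lp = 95.9 − 20·log₁₀(13.8) − 11 = 62.1 dB.
Converting to relative power and adding: 10^(62.1/10) + 10^(78.6/10) + 10^(62.9/10) + 10^(75.8/10) + 10^(63.0/10) + 10^(63.5/10) = 1.183e+08.
Combined level = 10 log₁₀(1.183e+08) = 80.7 dB.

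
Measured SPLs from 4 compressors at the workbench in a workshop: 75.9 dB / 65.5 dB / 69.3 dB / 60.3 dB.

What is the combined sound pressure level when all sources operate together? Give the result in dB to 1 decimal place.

Converting to relative power and adding: 10^(75.9/10) + 10^(65.5/10) + 10^(69.3/10) + 10^(60.3/10) = 5.204e+07.
Back to dB: 10·log₁₀ Σ = 77.2 dB.

77.2 dB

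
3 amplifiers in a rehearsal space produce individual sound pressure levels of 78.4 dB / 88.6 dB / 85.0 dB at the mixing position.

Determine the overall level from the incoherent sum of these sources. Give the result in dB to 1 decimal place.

Σ 10^(Lᵢ/10) = 1.11e+09.
L_total = 10·log₁₀(1.11e+09) = 90.5 dB.

90.5 dB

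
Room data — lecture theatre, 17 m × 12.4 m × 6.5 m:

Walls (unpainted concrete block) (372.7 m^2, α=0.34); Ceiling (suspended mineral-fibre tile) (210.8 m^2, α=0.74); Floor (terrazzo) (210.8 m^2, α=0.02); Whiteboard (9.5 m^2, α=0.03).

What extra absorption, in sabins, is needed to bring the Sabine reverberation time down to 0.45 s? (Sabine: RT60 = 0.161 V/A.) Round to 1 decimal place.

203.0 sabins

Total absorption A₁ = 372.7·0.34 + 210.8·0.74 + 210.8·0.02 + 9.5·0.03
  = 126.718 + 155.992 + 4.216 + 0.285 = 287.211 m^2 sabins.
Target A₂ = 0.161·1370.2/0.45 = 490.227 sabins (V = 1370.2 m³).
ΔA = A₂ − A₁ = 490.227 − 287.211 = 203.0 sabins.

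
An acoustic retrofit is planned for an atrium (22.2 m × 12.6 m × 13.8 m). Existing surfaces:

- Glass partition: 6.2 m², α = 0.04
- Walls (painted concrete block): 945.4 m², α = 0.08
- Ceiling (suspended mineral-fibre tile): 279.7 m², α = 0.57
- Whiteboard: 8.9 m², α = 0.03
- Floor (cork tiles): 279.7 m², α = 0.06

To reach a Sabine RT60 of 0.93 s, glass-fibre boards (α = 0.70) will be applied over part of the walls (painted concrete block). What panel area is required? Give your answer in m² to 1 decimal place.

Total absorption A₁ = 6.2×0.04 + 945.4×0.08 + 279.7×0.57 + 8.9×0.03 + 279.7×0.06
  = 0.248 + 75.632 + 159.429 + 0.267 + 16.782 = 252.358 m² sabins.
V = 3860.136 m³. Target absorption A₂ = 0.161 × 3860.136 / 0.93 = 668.260 sabins.
Absorption to add: 668.260 − 252.358 = 415.902 sabins.
Each m² of panel replacing the walls (painted concrete block) adds (0.70 − 0.08) = 0.62 sabins.
Area = ΔA/Δα = 415.902/0.62 = 670.8 m².

670.8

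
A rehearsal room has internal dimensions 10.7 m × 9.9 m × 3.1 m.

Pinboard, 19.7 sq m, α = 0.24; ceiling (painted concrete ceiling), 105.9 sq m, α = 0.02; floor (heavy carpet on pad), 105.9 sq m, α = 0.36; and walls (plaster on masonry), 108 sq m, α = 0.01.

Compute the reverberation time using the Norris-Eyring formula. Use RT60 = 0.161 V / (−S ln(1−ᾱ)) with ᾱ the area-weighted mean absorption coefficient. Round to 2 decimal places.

1.07 sec

S = Σ Sᵢ = 339.5 sq m.
Absorption A = 19.7·0.24 + 105.9·0.02 + 105.9·0.36 + 108·0.01 = 46.050 sabins.
Mean coefficient ᾱ = A/S = 0.1356.
−S·ln(1−ᾱ) = −339.5 × ln(1 − 0.1356) = 49.472.
V = 10.7 × 9.9 × 3.1 = 328.383 m³.
RT60 = 0.161 × 328.383 / 49.472 = 1.07 s.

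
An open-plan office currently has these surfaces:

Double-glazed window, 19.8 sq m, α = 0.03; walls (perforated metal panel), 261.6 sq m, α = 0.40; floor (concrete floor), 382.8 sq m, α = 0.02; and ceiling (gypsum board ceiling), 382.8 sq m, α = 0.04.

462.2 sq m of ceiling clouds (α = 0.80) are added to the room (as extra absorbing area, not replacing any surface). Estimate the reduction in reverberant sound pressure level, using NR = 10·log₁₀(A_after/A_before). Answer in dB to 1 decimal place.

5.9 dB

Equivalent absorption area: A_before = 19.8·0.03 + 261.6·0.40 + 382.8·0.02 + 382.8·0.04 = 128.202 sq m.
Added absorption = 462.2 × 0.80 = 369.760 sabins.
A_after = 128.202 + 369.760 = 497.962 sabins.
NR = 10·log₁₀(497.962/128.202) = 5.9 dB.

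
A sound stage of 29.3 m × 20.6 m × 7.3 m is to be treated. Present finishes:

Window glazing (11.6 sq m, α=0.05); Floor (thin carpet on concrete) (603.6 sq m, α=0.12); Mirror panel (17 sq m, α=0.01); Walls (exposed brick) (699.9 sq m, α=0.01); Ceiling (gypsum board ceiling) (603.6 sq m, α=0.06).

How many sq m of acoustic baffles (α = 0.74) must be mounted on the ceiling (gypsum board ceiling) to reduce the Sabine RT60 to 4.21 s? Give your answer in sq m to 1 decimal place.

Summing Sᵢαᵢ: 0.580 + 72.432 + 0.170 + 6.999 + 36.216 → A₁ = 116.397 sabins.
V = 4406.134 m³. Target absorption A₂ = 0.161 × 4406.134 / 4.21 = 168.501 sabins.
ΔA needed = 168.501 − 116.397 = 52.104 sabins.
Net gain per sq m: Δα = 0.74 − 0.06 = 0.68.
Panel area = 52.104 / 0.68 = 76.6 sq m.

76.6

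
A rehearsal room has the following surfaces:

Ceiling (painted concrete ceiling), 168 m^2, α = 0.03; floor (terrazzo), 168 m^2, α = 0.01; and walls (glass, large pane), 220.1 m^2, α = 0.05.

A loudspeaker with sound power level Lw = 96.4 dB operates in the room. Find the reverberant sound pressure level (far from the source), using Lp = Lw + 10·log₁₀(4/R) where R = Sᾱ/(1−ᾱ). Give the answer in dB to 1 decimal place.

A = 17.725 sabins; S = 556.1 m^2.
ᾱ = 0.0319, so room constant R = A/(1−ᾱ) = 18.309 m^2.
Lp = Lw + 10 log₁₀(4/R) = 96.4 -6.61 = 89.8 dB.

89.8 dB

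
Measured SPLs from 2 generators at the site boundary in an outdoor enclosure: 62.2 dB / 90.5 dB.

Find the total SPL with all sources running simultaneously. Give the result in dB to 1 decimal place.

90.5 dB

Converting to relative power and adding: 10^(62.2/10) + 10^(90.5/10) = 1.124e+09.
L_total = 10·log₁₀(1.124e+09) = 90.5 dB.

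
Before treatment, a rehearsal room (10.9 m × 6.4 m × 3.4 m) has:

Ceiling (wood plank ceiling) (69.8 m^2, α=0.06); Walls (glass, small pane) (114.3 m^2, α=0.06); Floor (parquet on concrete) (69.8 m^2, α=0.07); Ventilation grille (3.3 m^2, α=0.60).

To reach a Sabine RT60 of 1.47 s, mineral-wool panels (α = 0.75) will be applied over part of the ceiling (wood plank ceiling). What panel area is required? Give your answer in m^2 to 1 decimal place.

11.7

A₁ = Σ Sᵢαᵢ = 69.8*0.06 + 114.3*0.06 + 69.8*0.07 + 3.3*0.60 = 17.912 sabins.
V = 237.184 m³. Target absorption A₂ = 0.161 × 237.184 / 1.47 = 25.977 sabins.
ΔA needed = 25.977 − 17.912 = 8.065 sabins.
Each m^2 of panel replacing the ceiling (wood plank ceiling) adds (0.75 − 0.06) = 0.69 sabins.
Panel area = 8.065 / 0.69 = 11.7 m^2.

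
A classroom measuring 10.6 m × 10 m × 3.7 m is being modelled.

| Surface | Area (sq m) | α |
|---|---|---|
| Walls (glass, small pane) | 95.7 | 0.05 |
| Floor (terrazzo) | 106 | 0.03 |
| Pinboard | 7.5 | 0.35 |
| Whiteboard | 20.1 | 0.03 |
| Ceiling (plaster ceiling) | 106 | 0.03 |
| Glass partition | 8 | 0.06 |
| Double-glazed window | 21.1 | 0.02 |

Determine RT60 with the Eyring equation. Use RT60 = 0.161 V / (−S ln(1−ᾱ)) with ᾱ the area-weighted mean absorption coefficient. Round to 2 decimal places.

4.05 seconds

Total surface area S = 95.7 + 106 + 7.5 + 20.1 + 106 + 8 + 21.1 = 364.4 sq m.
Σ(Sᵢαᵢ) = 95.7·0.05 + 106·0.03 + 7.5·0.35 + 20.1·0.03 + 106·0.03 + 8·0.06 + 21.1·0.02 = 15.275.
ᾱ = 15.275 / 364.4 = 0.0419.
Eyring denominator: −S ln(1−ᾱ) = 15.597.
V = 10.6 × 10 × 3.7 = 392.2 m³.
T = 0.161·V/[−S·ln(1−ᾱ)] = 0.161·392.2/15.597 = 4.05 s.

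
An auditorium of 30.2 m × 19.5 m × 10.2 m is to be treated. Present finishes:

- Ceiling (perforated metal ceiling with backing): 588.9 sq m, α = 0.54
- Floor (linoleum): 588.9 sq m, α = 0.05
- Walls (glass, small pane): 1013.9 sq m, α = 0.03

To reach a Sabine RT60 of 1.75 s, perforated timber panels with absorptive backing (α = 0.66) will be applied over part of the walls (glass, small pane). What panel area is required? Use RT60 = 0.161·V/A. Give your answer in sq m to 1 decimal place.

277.4

Equivalent absorption area: A₁ = 588.9·0.54 + 588.9·0.05 + 1013.9·0.03 = 377.868 sq m.
Required A₂ = 0.161·6006.78/1.75 = 552.624 sabins.
ΔA needed = 552.624 − 377.868 = 174.756 sabins.
Net gain per sq m: Δα = 0.66 − 0.03 = 0.63.
Panel area = 174.756 / 0.63 = 277.4 sq m.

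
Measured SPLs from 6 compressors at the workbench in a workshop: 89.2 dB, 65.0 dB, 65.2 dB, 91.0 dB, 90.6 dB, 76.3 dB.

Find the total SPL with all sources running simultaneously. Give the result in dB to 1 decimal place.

95.2 dB

Σ 10^(Lᵢ/10) = 3.288e+09.
L_total = 10·log₁₀(3.288e+09) = 95.2 dB.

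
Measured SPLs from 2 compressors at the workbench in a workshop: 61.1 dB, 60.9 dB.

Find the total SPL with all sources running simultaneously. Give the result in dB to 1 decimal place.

64.0 dB

Sum in the linear (power) domain: Σ 10^(Lᵢ/10) = 10^(61.1/10) + 10^(60.9/10) = 2.519e+06.
Back to dB: 10·log₁₀ Σ = 64.0 dB.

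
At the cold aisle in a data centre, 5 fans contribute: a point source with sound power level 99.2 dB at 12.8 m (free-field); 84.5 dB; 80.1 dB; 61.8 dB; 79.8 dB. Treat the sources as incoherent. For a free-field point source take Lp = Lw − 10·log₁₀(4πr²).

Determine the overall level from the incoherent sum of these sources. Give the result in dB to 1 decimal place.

Source at 12.8 m: Lp = 99.2 − 10·log₁₀(4π·12.8²) = 99.2 − 10·log₁₀(2058.874) = 66.1 dB.
Sum in the linear (power) domain: Σ 10^(Lᵢ/10) = 10^(66.1/10) + 10^(84.5/10) + 10^(80.1/10) + 10^(61.8/10) + 10^(79.8/10) = 4.853e+08.
Back to dB: 10·log₁₀ Σ = 86.9 dB.

86.9 dB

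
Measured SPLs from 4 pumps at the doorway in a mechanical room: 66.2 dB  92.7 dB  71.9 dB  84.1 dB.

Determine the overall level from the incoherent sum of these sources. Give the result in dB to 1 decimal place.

93.3 dB

Sum in the linear (power) domain: Σ 10^(Lᵢ/10) = 10^(66.2/10) + 10^(92.7/10) + 10^(71.9/10) + 10^(84.1/10) = 2.139e+09.
Combined level = 10 log₁₀(2.139e+09) = 93.3 dB.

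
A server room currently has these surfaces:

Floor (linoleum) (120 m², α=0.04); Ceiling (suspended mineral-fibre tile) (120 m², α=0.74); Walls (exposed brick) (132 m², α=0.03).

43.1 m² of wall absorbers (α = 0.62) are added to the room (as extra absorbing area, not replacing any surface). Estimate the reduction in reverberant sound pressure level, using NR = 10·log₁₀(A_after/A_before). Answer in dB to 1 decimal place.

1.1 dB

Equivalent absorption area: A_before = 120×0.04 + 120×0.74 + 132×0.03 = 97.560 m².
Added absorption = 43.1 × 0.62 = 26.722 sabins.
A_after = 97.560 + 26.722 = 124.282 sabins.
Reduction = 10 log₁₀(A_after/A_before) = 10 log₁₀(1.2739) = 1.1 dB.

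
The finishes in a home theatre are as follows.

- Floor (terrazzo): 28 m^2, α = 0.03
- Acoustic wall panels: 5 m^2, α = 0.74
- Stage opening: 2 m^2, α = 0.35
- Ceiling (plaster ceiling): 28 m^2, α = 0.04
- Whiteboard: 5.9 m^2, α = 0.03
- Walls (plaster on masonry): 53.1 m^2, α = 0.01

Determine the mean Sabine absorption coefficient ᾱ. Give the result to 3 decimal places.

0.058

Total surface area S = 122.0 m^2.
Σ(Sᵢαᵢ) = 28×0.03 + 5×0.74 + 2×0.35 + 28×0.04 + 5.9×0.03 + 53.1×0.01 = 7.068.
ᾱ = 7.068 / 122.0 = 0.058.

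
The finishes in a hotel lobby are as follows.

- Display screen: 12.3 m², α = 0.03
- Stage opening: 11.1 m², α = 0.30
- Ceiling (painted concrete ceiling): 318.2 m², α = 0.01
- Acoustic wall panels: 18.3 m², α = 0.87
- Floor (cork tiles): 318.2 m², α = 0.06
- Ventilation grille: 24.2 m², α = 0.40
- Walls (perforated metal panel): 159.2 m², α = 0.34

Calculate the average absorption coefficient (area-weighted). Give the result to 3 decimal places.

S = Σ Sᵢ = 12.3 + 11.1 + 318.2 + 18.3 + 318.2 + 24.2 + 159.2 = 861.5 m².
A = 12.3×0.03 + 11.1×0.30 + 318.2×0.01 + 18.3×0.87 + 318.2×0.06 + 24.2×0.40 + 159.2×0.34 = 105.702 sabins.
ᾱ = A/S = 0.123.

0.123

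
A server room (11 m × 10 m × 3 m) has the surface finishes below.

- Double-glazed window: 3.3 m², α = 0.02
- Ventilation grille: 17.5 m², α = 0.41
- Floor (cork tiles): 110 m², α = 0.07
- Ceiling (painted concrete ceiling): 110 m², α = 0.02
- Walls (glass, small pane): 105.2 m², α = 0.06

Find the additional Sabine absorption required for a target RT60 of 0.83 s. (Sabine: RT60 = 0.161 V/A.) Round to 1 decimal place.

A₁ = Σ Sᵢαᵢ = 3.3*0.02 + 17.5*0.41 + 110*0.07 + 110*0.02 + 105.2*0.06 = 23.453 sabins.
V = 330 m³. Required absorption A₂ = 0.161 × 330 / 0.83 = 64.012 sabins.
Additional absorption ΔA = 64.012 − 23.453 = 40.6 sabins.

40.6 sabins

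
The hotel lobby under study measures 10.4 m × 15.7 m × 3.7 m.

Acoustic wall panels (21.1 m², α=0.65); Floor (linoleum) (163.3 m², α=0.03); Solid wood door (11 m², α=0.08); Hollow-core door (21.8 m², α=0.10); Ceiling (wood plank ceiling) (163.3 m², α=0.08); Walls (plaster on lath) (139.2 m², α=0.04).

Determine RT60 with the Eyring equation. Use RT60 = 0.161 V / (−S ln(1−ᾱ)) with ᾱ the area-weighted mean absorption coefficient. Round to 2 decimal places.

2.32 s

S = Σ Sᵢ = 519.7 m².
Absorption A = 21.1×0.65 + 163.3×0.03 + 11×0.08 + 21.8×0.10 + 163.3×0.08 + 139.2×0.04 = 40.306 sabins.
ᾱ = 40.306 / 519.7 = 0.0776.
−S·ln(1−ᾱ) = −519.7 × ln(1 − 0.0776) = 41.979.
V = 10.4 × 15.7 × 3.7 = 604.136 m³.
RT60 = 0.161 × 604.136 / 41.979 = 2.32 s.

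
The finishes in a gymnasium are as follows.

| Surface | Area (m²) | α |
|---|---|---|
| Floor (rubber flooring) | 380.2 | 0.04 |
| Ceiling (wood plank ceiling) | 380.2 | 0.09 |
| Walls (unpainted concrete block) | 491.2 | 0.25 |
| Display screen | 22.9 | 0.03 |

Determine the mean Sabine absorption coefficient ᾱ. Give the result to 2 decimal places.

0.14

Total surface area S = 1274.5 m².
Σ(Sᵢαᵢ) = 380.2·0.04 + 380.2·0.09 + 491.2·0.25 + 22.9·0.03 = 172.913.
ᾱ = 172.913 / 1274.5 = 0.14.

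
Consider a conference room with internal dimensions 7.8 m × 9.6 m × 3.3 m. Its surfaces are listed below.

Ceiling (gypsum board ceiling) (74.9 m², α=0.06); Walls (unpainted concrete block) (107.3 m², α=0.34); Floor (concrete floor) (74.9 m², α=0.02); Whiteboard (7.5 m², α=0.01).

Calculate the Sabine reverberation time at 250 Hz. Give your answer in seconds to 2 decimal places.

0.94 seconds

A = Σ Sᵢαᵢ = 74.9*0.06 + 107.3*0.34 + 74.9*0.02 + 7.5*0.01 = 42.549 sabins.
Volume V = 7.8 × 9.6 × 3.3 = 247.104 m³.
Sabine: RT60 = 0.161 × 247.104 / 42.549 = 0.94 s.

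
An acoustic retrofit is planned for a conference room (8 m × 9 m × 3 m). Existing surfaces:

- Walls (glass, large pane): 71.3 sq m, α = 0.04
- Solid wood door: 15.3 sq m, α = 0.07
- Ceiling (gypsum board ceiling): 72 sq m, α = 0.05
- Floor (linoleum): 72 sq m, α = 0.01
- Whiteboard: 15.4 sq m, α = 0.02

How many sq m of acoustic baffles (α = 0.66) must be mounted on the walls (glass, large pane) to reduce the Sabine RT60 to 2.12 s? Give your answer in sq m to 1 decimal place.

12.7

Summing Sᵢαᵢ: 2.852 + 1.071 + 3.600 + 0.720 + 0.308 → A₁ = 8.551 sabins.
V = 216 m³. Target absorption A₂ = 0.161 × 216 / 2.12 = 16.404 sabins.
Absorption to add: 16.404 − 8.551 = 7.853 sabins.
Net gain per sq m: Δα = 0.66 − 0.04 = 0.62.
Area = ΔA/Δα = 7.853/0.62 = 12.7 sq m.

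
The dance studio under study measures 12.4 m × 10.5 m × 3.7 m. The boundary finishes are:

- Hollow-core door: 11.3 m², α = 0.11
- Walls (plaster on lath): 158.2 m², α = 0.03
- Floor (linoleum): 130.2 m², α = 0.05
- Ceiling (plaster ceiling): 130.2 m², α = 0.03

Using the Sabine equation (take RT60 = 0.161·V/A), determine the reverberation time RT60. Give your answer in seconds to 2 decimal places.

Summing Sᵢαᵢ: 1.243 + 4.746 + 6.510 + 3.906 → A = 16.405 sabins.
Volume V = 12.4 × 10.5 × 3.7 = 481.74 m³.
RT60 = 0.161 · V / A = 0.161 × 481.74 / 16.405 = 4.73 s.

4.73 s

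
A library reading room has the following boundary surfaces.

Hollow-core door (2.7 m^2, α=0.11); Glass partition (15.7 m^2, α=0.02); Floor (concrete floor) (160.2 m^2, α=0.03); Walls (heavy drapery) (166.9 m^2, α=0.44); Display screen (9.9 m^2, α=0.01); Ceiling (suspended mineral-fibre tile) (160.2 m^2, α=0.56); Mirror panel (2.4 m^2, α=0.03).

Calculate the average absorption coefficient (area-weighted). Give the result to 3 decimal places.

S = Σ Sᵢ = 2.7 + 15.7 + 160.2 + 166.9 + 9.9 + 160.2 + 2.4 = 518.0 m^2.
Weighted sum Σ Sα = 168.736.
ᾱ = A/S = 0.326.

0.326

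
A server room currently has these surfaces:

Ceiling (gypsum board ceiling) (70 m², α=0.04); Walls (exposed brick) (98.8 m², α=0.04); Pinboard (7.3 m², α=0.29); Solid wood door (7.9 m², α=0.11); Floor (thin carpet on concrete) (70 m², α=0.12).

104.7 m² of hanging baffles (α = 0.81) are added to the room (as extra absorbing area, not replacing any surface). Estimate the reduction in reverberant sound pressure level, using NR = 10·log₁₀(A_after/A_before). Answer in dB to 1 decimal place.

7.5 dB

Equivalent absorption area: A_before = 70*0.04 + 98.8*0.04 + 7.3*0.29 + 7.9*0.11 + 70*0.12 = 18.138 m².
Treatment contributes 104.7·0.81 = 84.807 sabins.
A_after = 18.138 + 84.807 = 102.945 sabins.
NR = 10·log₁₀(102.945/18.138) = 7.5 dB.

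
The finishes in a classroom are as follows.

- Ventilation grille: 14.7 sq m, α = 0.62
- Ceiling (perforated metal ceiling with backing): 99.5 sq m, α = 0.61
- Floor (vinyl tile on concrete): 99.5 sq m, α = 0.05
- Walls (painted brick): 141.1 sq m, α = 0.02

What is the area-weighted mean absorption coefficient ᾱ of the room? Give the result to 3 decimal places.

S = Σ Sᵢ = 14.7 + 99.5 + 99.5 + 141.1 = 354.8 sq m.
Weighted sum Σ Sα = 77.606.
ᾱ = A/S = 0.219.

0.219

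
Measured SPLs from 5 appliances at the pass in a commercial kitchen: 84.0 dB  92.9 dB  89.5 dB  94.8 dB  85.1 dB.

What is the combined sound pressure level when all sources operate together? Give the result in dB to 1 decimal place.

98.1 dB

Sum in the linear (power) domain: Σ 10^(Lᵢ/10) = 10^(84.0/10) + 10^(92.9/10) + 10^(89.5/10) + 10^(94.8/10) + 10^(85.1/10) = 6.436e+09.
L_total = 10·log₁₀(6.436e+09) = 98.1 dB.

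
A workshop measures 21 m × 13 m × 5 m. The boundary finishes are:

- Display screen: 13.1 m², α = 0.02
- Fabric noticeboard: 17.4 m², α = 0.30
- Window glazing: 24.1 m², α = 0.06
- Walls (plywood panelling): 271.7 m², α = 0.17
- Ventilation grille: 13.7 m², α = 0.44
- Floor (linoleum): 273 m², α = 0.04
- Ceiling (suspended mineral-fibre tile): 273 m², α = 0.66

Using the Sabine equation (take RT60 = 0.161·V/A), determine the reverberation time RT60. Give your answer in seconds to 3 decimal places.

Equivalent absorption area: A = 13.1·0.02 + 17.4·0.30 + 24.1·0.06 + 271.7·0.17 + 13.7·0.44 + 273·0.04 + 273·0.66 = 250.245 m².
Room volume: 1365 m³.
Sabine: RT60 = 0.161 × 1365 / 250.245 = 0.878 s.

0.878 s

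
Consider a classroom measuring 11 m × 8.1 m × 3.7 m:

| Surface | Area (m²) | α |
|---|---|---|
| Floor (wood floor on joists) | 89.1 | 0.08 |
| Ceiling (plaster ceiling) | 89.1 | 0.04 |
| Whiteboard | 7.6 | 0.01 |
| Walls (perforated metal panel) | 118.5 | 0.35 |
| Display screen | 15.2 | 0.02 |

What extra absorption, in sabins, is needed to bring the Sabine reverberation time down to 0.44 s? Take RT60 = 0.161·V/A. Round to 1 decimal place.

A₁ = Σ Sᵢαᵢ = 89.1*0.08 + 89.1*0.04 + 7.6*0.01 + 118.5*0.35 + 15.2*0.02 = 52.547 sabins.
For T = 0.44 s, need A₂ = 0.161·V/T = 0.161·329.67/0.44 = 120.629 sabins.
Additional absorption ΔA = 120.629 − 52.547 = 68.1 sabins.

68.1 sabins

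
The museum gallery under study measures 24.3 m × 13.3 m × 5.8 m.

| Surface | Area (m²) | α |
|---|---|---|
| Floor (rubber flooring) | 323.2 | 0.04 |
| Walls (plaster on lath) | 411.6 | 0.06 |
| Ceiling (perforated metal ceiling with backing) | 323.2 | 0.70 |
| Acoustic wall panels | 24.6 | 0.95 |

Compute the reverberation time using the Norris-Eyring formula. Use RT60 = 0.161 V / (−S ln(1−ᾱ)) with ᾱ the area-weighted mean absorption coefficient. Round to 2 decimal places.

0.90 seconds

Total surface area S = 323.2 + 411.6 + 323.2 + 24.6 = 1082.6 m².
Σ(Sᵢαᵢ) = 323.2×0.04 + 411.6×0.06 + 323.2×0.70 + 24.6×0.95 = 287.234.
Mean coefficient ᾱ = A/S = 0.2653.
−S·ln(1−ᾱ) = −1082.6 × ln(1 − 0.2653) = 333.758.
V = 24.3 × 13.3 × 5.8 = 1874.502 m³.
RT60 = 0.161 × 1874.502 / 333.758 = 0.90 s.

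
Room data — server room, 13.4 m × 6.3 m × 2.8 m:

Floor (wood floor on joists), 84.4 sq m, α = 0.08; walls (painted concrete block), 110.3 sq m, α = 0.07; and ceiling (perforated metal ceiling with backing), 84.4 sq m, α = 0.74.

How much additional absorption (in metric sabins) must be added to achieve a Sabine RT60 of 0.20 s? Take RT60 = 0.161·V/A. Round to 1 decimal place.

A₁ = Σ Sᵢαᵢ = 84.4·0.08 + 110.3·0.07 + 84.4·0.74 = 76.929 sabins.
V = 236.376 m³. Required absorption A₂ = 0.161 × 236.376 / 0.20 = 190.283 sabins.
ΔA = A₂ − A₁ = 190.283 − 76.929 = 113.4 sabins.

113.4 sabins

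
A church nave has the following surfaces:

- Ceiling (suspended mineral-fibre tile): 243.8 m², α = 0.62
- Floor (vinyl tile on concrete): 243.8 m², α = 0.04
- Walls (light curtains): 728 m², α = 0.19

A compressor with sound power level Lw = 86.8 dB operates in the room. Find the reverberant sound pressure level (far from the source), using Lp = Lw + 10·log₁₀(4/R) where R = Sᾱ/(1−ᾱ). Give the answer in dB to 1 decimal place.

Σ(Sᵢαᵢ) = 243.8×0.62 + 243.8×0.04 + 728×0.19 = 299.228; total area S = 1215.6 m².
ᾱ = 0.2462, so room constant R = A/(1−ᾱ) = 396.959 m².
Lp = 86.8 + 10·log₁₀(4/396.959) = 86.8 + (-19.97) = 66.8 dB.

66.8 dB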